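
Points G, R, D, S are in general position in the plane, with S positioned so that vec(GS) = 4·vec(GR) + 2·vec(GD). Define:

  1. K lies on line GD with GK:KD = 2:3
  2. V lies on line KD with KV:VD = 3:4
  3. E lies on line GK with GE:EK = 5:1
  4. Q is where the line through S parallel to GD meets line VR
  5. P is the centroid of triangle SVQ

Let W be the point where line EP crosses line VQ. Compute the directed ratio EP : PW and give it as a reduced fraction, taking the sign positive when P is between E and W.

EP:PW = -173/139

Assign G = (0, 0), R = (1, 0), D = (0, 1), S = (4, 2) — the answer is frame-independent, so this choice is without loss of generality.
1. K lies on line GD with GK:KD = 2:3 ⇒ K = (0, 2/5)
2. V lies on line KD with KV:VD = 3:4 ⇒ V = (0, 23/35)
3. E lies on line GK with GE:EK = 5:1 ⇒ E = (0, 1/3)
4. Q is where the line through S parallel to GD meets line VR ⇒ Q = (4, -69/35)
5. P is the centroid of triangle SVQ ⇒ P = (8/3, 8/35)
line EP meets VQ at W = (272/519, 5681/18165)
P = E + t·(W−E) with t = 173/34, so EP:PW = 173/34:-139/34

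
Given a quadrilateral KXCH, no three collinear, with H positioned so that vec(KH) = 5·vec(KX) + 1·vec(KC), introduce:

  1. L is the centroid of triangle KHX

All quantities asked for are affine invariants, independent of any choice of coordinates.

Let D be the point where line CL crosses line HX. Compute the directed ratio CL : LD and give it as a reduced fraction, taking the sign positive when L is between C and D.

CL:LD = 14

Choose coordinates K = (0, 0), X = (1, 0), C = (0, 1), H = (5, 1).
1. L is the centroid of triangle KHX ⇒ L = (2, 1/3)
line CL meets HX at D = (15/7, 2/7)
L = C + t·(D−C) with t = 14/15, so CL:LD = 14/15:1/15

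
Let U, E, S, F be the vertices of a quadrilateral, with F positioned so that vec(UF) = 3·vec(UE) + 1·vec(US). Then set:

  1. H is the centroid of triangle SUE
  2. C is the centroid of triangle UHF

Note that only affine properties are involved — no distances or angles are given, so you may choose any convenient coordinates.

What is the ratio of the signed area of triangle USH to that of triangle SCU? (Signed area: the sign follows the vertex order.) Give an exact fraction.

Assign U = (0, 0), E = (1, 0), S = (0, 1), F = (3, 1) — the answer is frame-independent, so this choice is without loss of generality.
1. H is the centroid of triangle SUE ⇒ H = (1/3, 1/3)
2. C is the centroid of triangle UHF ⇒ C = (10/9, 4/9)
2·[USH] = -1/3, 2·[SCU] = -10/9
[USH]:[SCU] = -1/3:-10/9 = 3/10

[USH]:[SCU] = 3/10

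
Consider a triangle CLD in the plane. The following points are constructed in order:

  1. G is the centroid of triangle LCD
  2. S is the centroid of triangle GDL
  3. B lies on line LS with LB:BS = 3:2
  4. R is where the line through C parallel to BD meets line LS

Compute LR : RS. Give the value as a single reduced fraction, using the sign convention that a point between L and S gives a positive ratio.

LR:RS = -33/28

Work in coordinates with C = (0, 0), L = (1, 0), D = (0, 1).
1. G is the centroid of triangle LCD ⇒ G = (1/3, 1/3)
2. S is the centroid of triangle GDL ⇒ S = (4/9, 4/9)
3. B lies on line LS with LB:BS = 3:2 ⇒ B = (2/3, 4/15)
4. R is where the line through C parallel to BD meets line LS ⇒ R = (-8/3, 44/15)
R = L + t·(S−L) with t = 33/5, so LR:RS = t:(1−t) = 33/5:-28/5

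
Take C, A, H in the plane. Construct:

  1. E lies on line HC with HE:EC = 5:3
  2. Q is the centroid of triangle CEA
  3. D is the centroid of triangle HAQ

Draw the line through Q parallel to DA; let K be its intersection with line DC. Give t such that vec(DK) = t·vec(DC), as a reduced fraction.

Set C = (0, 0), A = (1, 0), H = (0, 1); any affine frame gives the same invariant.
1. E lies on line HC with HE:EC = 5:3 ⇒ E = (0, 3/8)
2. Q is the centroid of triangle CEA ⇒ Q = (1/3, 1/8)
3. D is the centroid of triangle HAQ ⇒ D = (4/9, 3/8)
through Q parallel to DA: direction (5/9, -3/8); meets DC at K = (56/243, 7/36)
K = D + t·(C−D) with t = 13/27

t = 13/27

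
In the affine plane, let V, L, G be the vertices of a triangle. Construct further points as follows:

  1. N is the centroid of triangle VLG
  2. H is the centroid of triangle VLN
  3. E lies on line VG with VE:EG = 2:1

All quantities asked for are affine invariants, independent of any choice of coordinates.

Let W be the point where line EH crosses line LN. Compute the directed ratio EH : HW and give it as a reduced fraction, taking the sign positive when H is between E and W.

EH:HW = -2

Work in coordinates with V = (0, 0), L = (1, 0), G = (0, 1).
1. N is the centroid of triangle VLG ⇒ N = (1/3, 1/3)
2. H is the centroid of triangle VLN ⇒ H = (4/9, 1/9)
3. E lies on line VG with VE:EG = 2:1 ⇒ E = (0, 2/3)
line EH meets LN at W = (2/9, 7/18)
H = E + t·(W−E) with t = 2, so EH:HW = 2:-1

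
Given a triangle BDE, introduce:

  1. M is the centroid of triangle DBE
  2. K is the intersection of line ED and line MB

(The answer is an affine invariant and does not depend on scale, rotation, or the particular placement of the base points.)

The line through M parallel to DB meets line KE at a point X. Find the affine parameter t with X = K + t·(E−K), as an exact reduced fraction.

Work in coordinates with B = (0, 0), D = (1, 0), E = (0, 1).
1. M is the centroid of triangle DBE ⇒ M = (1/3, 1/3)
2. K is the intersection of line ED and line MB ⇒ K = (1/2, 1/2)
through M parallel to DB: direction (-1, 0); meets KE at X = (2/3, 1/3)
X = K + t·(E−K) with t = -1/3

t = -1/3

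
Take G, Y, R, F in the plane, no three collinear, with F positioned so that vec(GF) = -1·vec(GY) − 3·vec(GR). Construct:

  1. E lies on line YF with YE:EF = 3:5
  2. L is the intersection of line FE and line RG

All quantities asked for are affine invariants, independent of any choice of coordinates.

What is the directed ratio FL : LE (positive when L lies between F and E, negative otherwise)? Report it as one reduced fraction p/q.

FL:LE = 4

Set G = (0, 0), Y = (1, 0), R = (0, 1), F = (-1, -3); any affine frame gives the same invariant.
1. E lies on line YF with YE:EF = 3:5 ⇒ E = (1/4, -9/8)
2. L is the intersection of line FE and line RG ⇒ L = (0, -3/2)
L = F + t·(E−F) with t = 4/5, so FL:LE = t:(1−t) = 4/5:1/5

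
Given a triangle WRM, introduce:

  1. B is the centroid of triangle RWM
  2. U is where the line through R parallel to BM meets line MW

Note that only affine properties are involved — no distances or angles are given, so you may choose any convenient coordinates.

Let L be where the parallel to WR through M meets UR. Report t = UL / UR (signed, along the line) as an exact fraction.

Assign W = (0, 0), R = (1, 0), M = (0, 1) — the answer is frame-independent, so this choice is without loss of generality.
1. B is the centroid of triangle RWM ⇒ B = (1/3, 1/3)
2. U is where the line through R parallel to BM meets line MW ⇒ U = (0, 2)
through M parallel to WR: direction (1, 0); meets UR at L = (1/2, 1)
L = U + t·(R−U) with t = 1/2

t = 1/2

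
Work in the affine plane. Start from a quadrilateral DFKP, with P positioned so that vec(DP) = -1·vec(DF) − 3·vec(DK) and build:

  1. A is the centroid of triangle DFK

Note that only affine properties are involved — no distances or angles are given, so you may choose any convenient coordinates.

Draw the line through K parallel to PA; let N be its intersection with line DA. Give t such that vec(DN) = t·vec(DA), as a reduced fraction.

Set D = (0, 0), F = (1, 0), K = (0, 1), P = (-1, -3); any affine frame gives the same invariant.
1. A is the centroid of triangle DFK ⇒ A = (1/3, 1/3)
through K parallel to PA: direction (4/3, 10/3); meets DA at N = (-2/3, -2/3)
N = D + t·(A−D) with t = -2

t = -2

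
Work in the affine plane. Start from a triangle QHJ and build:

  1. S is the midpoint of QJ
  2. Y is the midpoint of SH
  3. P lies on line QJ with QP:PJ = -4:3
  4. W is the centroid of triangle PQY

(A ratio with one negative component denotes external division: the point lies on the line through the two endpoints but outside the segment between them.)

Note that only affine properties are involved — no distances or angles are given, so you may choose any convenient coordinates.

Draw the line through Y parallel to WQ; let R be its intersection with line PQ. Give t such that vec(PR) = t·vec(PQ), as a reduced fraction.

t = 2

Assign Q = (0, 0), H = (1, 0), J = (0, 1) — the answer is frame-independent, so this choice is without loss of generality.
1. S is the midpoint of QJ ⇒ S = (0, 1/2)
2. Y is the midpoint of SH ⇒ Y = (1/2, 1/4)
3. P lies on line QJ with QP:PJ = -4:3 ⇒ P = (0, 4)
4. W is the centroid of triangle PQY ⇒ W = (1/6, 17/12)
through Y parallel to WQ: direction (-1/6, -17/12); meets PQ at R = (0, -4)
R = P + t·(Q−P) with t = 2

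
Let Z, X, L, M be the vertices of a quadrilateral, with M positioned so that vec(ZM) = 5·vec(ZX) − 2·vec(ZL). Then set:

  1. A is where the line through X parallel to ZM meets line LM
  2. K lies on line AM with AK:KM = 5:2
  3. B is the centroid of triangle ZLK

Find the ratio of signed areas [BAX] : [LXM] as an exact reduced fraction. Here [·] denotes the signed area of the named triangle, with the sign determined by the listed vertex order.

[BAX]:[LXM] = 1/35

Set Z = (0, 0), X = (1, 0), L = (0, 1), M = (5, -2); any affine frame gives the same invariant.
1. A is where the line through X parallel to ZM meets line LM ⇒ A = (3, -4/5)
2. K lies on line AM with AK:KM = 5:2 ⇒ K = (31/7, -58/35)
3. B is the centroid of triangle ZLK ⇒ B = (31/21, -23/105)
2·[BAX] = 2/35, 2·[LXM] = 2
[BAX]:[LXM] = 2/35:2 = 1/35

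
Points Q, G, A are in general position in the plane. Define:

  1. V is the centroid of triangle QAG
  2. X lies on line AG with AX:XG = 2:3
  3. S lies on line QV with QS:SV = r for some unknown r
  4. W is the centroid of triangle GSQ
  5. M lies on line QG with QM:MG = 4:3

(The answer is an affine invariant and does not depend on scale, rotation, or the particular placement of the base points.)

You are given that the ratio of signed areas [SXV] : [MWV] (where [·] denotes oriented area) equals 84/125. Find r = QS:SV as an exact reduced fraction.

r = 5/4

Work in coordinates with Q = (0, 0), G = (1, 0), A = (0, 1).
1. V is the centroid of triangle QAG ⇒ V = (1/3, 1/3)
2. X lies on line AG with AX:XG = 2:3 ⇒ X = (2/5, 3/5)
3. With QS:SV = r, write λ = r/(r+1) so S = Q + λ·(V−Q); S is affine-linear in λ
4. W is the centroid of triangle GSQ ⇒ W is an affine combination of earlier points and hence also affine-linear in λ
5. M lies on line QG with QM:MG = 4:3 ⇒ M = (4/7, 0)
Every point depending on S is an affine combination of S and λ-independent points, so each such coordinate is linear in λ; the λ² term in each signed area is a multiple of (V−Q)×(V−Q) = 0, so 2·[SXV] and 2·[MWV] are each linear in λ. Evaluating at λ=0 and λ=1:
  2·[SXV] = 1/15·λ − 1/15,   2·[MWV] = 4/63·λ − 5/63
So [SXV]:[MWV] = (1/15·λ − 1/15) / (4/63·λ − 5/63). Setting this equal to 84/125:
  1/15·λ − 1/15 = 84/125·(4/63·λ − 5/63)  ⇒  λ = 5/9
Then r = λ/(1−λ) = (5/9)/(4/9) = 5/4. Check: with r = 5/4, S = (5/27, 5/27) and [SXV]:[MWV] = 84/125 as required.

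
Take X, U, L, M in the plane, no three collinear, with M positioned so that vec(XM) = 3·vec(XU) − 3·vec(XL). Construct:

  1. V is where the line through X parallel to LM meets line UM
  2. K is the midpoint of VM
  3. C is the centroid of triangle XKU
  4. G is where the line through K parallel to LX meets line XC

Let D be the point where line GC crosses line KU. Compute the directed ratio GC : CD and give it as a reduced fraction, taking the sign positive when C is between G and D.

Assign X = (0, 0), U = (1, 0), L = (0, 1), M = (3, -3) — the answer is frame-independent, so this choice is without loss of generality.
1. V is where the line through X parallel to LM meets line UM ⇒ V = (9, -12)
2. K is the midpoint of VM ⇒ K = (6, -15/2)
3. C is the centroid of triangle XKU ⇒ C = (7/3, -5/2)
4. G is where the line through K parallel to LX meets line XC ⇒ G = (6, -45/7)
line GC meets KU at D = (7/2, -15/4)
C = G + t·(D−G) with t = 22/15, so GC:CD = 22/15:-7/15

GC:CD = -22/7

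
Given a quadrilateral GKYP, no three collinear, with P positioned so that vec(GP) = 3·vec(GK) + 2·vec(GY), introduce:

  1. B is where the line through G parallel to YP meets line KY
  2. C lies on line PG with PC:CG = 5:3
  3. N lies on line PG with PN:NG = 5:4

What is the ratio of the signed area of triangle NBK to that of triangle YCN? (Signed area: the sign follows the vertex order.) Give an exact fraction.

Set G = (0, 0), K = (1, 0), Y = (0, 1), P = (3, 2); any affine frame gives the same invariant.
1. B is where the line through G parallel to YP meets line KY ⇒ B = (3/4, 1/4)
2. C lies on line PG with PC:CG = 5:3 ⇒ C = (9/8, 3/4)
3. N lies on line PG with PN:NG = 5:4 ⇒ N = (4/3, 8/9)
2·[NBK] = 11/36, 2·[YCN] = 5/24
[NBK]:[YCN] = 11/36:5/24 = 22/15

[NBK]:[YCN] = 22/15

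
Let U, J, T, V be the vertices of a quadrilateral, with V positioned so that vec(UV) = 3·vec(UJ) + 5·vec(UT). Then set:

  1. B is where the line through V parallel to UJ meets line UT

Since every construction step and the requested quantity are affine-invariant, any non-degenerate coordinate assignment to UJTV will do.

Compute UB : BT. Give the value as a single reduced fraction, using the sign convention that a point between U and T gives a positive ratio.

UB:BT = -5/4

Work in coordinates with U = (0, 0), J = (1, 0), T = (0, 1), V = (3, 5).
1. B is where the line through V parallel to UJ meets line UT ⇒ B = (0, 5)
B = U + t·(T−U) with t = 5, so UB:BT = t:(1−t) = 5:-4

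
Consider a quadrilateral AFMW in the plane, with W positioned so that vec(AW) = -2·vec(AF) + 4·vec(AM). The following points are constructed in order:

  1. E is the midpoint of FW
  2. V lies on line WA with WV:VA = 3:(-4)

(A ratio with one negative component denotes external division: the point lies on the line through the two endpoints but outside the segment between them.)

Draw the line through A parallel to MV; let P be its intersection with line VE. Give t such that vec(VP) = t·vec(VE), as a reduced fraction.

t = -16

Assign A = (0, 0), F = (1, 0), M = (0, 1), W = (-2, 4) — the answer is frame-independent, so this choice is without loss of generality.
1. E is the midpoint of FW ⇒ E = (-1/2, 2)
2. V lies on line WA with WV:VA = 3:(-4) ⇒ V = (-8, 16)
through A parallel to MV: direction (-8, 15); meets VE at P = (-128, 240)
P = V + t·(E−V) with t = -16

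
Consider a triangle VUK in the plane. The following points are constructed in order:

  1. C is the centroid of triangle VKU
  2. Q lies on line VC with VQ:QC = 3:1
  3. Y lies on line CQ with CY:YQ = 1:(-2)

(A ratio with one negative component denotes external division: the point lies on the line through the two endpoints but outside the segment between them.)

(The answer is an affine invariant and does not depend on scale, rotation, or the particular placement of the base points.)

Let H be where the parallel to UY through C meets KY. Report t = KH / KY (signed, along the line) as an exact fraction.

t = 3/2

Set V = (0, 0), U = (1, 0), K = (0, 1); any affine frame gives the same invariant.
1. C is the centroid of triangle VKU ⇒ C = (1/3, 1/3)
2. Q lies on line VC with VQ:QC = 3:1 ⇒ Q = (1/4, 1/4)
3. Y lies on line CQ with CY:YQ = 1:(-2) ⇒ Y = (5/12, 5/12)
through C parallel to UY: direction (-7/12, 5/12); meets KY at H = (5/8, 1/8)
H = K + t·(Y−K) with t = 3/2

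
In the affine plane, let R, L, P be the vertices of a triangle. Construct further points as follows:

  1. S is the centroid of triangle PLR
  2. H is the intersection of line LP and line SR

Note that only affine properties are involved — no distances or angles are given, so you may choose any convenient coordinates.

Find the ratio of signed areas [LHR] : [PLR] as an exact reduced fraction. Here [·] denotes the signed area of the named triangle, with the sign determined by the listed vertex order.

Choose coordinates R = (0, 0), L = (1, 0), P = (0, 1).
1. S is the centroid of triangle PLR ⇒ S = (1/3, 1/3)
2. H is the intersection of line LP and line SR ⇒ H = (1/2, 1/2)
2·[LHR] = 1/2, 2·[PLR] = -1
[LHR]:[PLR] = 1/2:-1 = -1/2

[LHR]:[PLR] = -1/2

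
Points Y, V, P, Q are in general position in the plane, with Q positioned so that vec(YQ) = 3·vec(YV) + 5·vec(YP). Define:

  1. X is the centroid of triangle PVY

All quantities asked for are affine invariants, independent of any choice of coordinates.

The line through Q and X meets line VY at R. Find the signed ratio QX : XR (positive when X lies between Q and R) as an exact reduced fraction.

Set Y = (0, 0), V = (1, 0), P = (0, 1), Q = (3, 5); any affine frame gives the same invariant.
1. X is the centroid of triangle PVY ⇒ X = (1/3, 1/3)
line QX meets VY at R = (1/7, 0)
X = Q + t·(R−Q) with t = 14/15, so QX:XR = 14/15:1/15

QX:XR = 14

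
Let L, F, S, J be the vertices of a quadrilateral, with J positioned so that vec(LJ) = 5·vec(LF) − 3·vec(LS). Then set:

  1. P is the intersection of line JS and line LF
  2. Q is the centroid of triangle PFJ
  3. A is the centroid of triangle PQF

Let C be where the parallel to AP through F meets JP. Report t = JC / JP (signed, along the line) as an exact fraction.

Choose coordinates L = (0, 0), F = (1, 0), S = (0, 1), J = (5, -3).
1. P is the intersection of line JS and line LF ⇒ P = (5/4, 0)
2. Q is the centroid of triangle PFJ ⇒ Q = (29/12, -1)
3. A is the centroid of triangle PQF ⇒ A = (14/9, -1/3)
through F parallel to AP: direction (-11/36, 1/3); meets JP at C = (5/16, 3/4)
C = J + t·(P−J) with t = 5/4

t = 5/4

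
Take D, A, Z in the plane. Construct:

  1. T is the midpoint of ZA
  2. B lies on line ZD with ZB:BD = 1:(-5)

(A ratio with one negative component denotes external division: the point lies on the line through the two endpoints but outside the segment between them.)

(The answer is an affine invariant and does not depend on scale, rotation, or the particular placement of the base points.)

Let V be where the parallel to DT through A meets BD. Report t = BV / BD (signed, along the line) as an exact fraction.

Choose coordinates D = (0, 0), A = (1, 0), Z = (0, 1).
1. T is the midpoint of ZA ⇒ T = (1/2, 1/2)
2. B lies on line ZD with ZB:BD = 1:(-5) ⇒ B = (0, 5/4)
through A parallel to DT: direction (1/2, 1/2); meets BD at V = (0, -1)
V = B + t·(D−B) with t = 9/5

t = 9/5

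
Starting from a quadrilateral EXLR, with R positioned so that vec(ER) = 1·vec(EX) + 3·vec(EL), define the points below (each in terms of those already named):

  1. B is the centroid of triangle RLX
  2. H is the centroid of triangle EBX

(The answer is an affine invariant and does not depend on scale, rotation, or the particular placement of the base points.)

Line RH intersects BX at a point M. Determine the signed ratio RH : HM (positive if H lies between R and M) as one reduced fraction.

RH:HM = -13/4

Work in coordinates with E = (0, 0), X = (1, 0), L = (0, 1), R = (1, 3).
1. B is the centroid of triangle RLX ⇒ B = (2/3, 4/3)
2. H is the centroid of triangle EBX ⇒ H = (5/9, 4/9)
line RH meets BX at M = (9/13, 16/13)
H = R + t·(M−R) with t = 13/9, so RH:HM = 13/9:-4/9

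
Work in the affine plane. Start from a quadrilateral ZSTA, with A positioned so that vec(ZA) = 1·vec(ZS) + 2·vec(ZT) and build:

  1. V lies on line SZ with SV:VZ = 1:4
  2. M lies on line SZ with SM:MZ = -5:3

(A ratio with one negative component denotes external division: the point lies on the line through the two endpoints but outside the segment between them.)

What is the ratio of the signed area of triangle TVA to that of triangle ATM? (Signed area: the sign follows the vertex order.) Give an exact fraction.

Choose coordinates Z = (0, 0), S = (1, 0), T = (0, 1), A = (1, 2).
1. V lies on line SZ with SV:VZ = 1:4 ⇒ V = (4/5, 0)
2. M lies on line SZ with SM:MZ = -5:3 ⇒ M = (-3/2, 0)
2·[TVA] = 9/5, 2·[ATM] = -1/2
[TVA]:[ATM] = 9/5:-1/2 = -18/5

[TVA]:[ATM] = -18/5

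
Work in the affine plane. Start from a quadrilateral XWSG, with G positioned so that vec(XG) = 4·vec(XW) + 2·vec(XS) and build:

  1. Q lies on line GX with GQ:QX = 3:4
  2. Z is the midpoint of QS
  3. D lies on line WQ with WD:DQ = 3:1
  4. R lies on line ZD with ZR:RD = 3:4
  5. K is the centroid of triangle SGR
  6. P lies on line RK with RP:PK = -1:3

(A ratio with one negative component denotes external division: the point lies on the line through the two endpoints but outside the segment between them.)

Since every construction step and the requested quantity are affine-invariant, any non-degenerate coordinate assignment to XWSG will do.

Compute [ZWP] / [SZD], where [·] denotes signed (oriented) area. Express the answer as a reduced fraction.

[ZWP]:[SZD] = -92/119

Choose coordinates X = (0, 0), W = (1, 0), S = (0, 1), G = (4, 2).
1. Q lies on line GX with GQ:QX = 3:4 ⇒ Q = (16/7, 8/7)
2. Z is the midpoint of QS ⇒ Z = (8/7, 15/14)
3. D lies on line WQ with WD:DQ = 3:1 ⇒ D = (55/28, 6/7)
4. R lies on line ZD with ZR:RD = 3:4 ⇒ R = (293/196, 48/49)
5. K is the centroid of triangle SGR ⇒ K = (359/196, 65/49)
6. P lies on line RK with RP:PK = -1:3 ⇒ P = (65/49, 79/98)
2·[ZWP] = 23/98, 2·[SZD] = -17/56
[ZWP]:[SZD] = 23/98:-17/56 = -92/119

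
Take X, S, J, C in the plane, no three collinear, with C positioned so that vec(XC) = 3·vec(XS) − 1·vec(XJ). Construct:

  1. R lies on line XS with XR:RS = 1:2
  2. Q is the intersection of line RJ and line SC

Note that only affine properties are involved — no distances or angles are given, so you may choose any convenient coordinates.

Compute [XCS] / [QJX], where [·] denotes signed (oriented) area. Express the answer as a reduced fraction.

[XCS]:[QJX] = 5

Assign X = (0, 0), S = (1, 0), J = (0, 1), C = (3, -1) — the answer is frame-independent, so this choice is without loss of generality.
1. R lies on line XS with XR:RS = 1:2 ⇒ R = (1/3, 0)
2. Q is the intersection of line RJ and line SC ⇒ Q = (1/5, 2/5)
2·[XCS] = 1, 2·[QJX] = 1/5
[XCS]:[QJX] = 1:1/5 = 5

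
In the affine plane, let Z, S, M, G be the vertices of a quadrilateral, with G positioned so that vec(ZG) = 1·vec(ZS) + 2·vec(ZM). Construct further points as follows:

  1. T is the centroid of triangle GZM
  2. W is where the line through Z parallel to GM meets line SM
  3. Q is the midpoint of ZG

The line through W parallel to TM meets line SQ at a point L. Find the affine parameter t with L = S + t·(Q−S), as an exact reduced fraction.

t = 1/2

Set Z = (0, 0), S = (1, 0), M = (0, 1), G = (1, 2); any affine frame gives the same invariant.
1. T is the centroid of triangle GZM ⇒ T = (1/3, 1)
2. W is where the line through Z parallel to GM meets line SM ⇒ W = (1/2, 1/2)
3. Q is the midpoint of ZG ⇒ Q = (1/2, 1)
through W parallel to TM: direction (-1/3, 0); meets SQ at L = (3/4, 1/2)
L = S + t·(Q−S) with t = 1/2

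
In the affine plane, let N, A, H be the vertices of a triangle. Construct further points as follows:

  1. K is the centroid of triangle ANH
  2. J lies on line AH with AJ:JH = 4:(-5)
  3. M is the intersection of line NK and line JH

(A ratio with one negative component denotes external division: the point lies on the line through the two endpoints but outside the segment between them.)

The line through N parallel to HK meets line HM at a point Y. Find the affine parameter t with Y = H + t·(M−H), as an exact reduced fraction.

t = -2

Work in coordinates with N = (0, 0), A = (1, 0), H = (0, 1).
1. K is the centroid of triangle ANH ⇒ K = (1/3, 1/3)
2. J lies on line AH with AJ:JH = 4:(-5) ⇒ J = (5, -4)
3. M is the intersection of line NK and line JH ⇒ M = (1/2, 1/2)
through N parallel to HK: direction (1/3, -2/3); meets HM at Y = (-1, 2)
Y = H + t·(M−H) with t = -2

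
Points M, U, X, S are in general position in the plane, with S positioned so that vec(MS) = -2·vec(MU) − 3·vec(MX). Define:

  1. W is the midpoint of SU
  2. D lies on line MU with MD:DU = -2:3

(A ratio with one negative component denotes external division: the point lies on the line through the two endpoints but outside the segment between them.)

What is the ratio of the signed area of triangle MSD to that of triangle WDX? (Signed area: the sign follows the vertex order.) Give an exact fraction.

[MSD]:[WDX] = 4/3

Work in coordinates with M = (0, 0), U = (1, 0), X = (0, 1), S = (-2, -3).
1. W is the midpoint of SU ⇒ W = (-1/2, -3/2)
2. D lies on line MU with MD:DU = -2:3 ⇒ D = (-2, 0)
2·[MSD] = -6, 2·[WDX] = -9/2
[MSD]:[WDX] = -6:-9/2 = 4/3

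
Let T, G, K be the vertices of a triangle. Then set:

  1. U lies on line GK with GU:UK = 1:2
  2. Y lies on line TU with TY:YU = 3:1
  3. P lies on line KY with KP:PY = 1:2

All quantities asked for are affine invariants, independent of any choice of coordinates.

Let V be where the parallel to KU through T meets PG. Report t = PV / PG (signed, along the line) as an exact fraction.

Work in coordinates with T = (0, 0), G = (1, 0), K = (0, 1).
1. U lies on line GK with GU:UK = 1:2 ⇒ U = (2/3, 1/3)
2. Y lies on line TU with TY:YU = 3:1 ⇒ Y = (1/2, 1/4)
3. P lies on line KY with KP:PY = 1:2 ⇒ P = (1/6, 3/4)
through T parallel to KU: direction (2/3, -2/3); meets PG at V = (-9, 9)
V = P + t·(G−P) with t = -11

t = -11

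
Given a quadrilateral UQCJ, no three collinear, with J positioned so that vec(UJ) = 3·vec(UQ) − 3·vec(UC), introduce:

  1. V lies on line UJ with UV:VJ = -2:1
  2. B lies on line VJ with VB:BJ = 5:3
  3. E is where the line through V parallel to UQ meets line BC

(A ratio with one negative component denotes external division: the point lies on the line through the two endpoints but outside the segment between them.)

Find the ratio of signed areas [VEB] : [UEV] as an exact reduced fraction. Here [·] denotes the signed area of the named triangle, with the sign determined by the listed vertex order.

[VEB]:[UEV] = -5/16

Assign U = (0, 0), Q = (1, 0), C = (0, 1), J = (3, -3) — the answer is frame-independent, so this choice is without loss of generality.
1. V lies on line UJ with UV:VJ = -2:1 ⇒ V = (6, -6)
2. B lies on line VJ with VB:BJ = 5:3 ⇒ B = (33/8, -33/8)
3. E is where the line through V parallel to UQ meets line BC ⇒ E = (231/41, -6)
2·[VEB] = -225/328, 2·[UEV] = 90/41
[VEB]:[UEV] = -225/328:90/41 = -5/16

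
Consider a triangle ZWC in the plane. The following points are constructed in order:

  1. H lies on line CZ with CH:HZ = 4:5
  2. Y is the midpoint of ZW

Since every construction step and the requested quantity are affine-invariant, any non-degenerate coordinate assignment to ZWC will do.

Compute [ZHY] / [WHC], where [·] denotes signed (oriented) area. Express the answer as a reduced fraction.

Choose coordinates Z = (0, 0), W = (1, 0), C = (0, 1).
1. H lies on line CZ with CH:HZ = 4:5 ⇒ H = (0, 5/9)
2. Y is the midpoint of ZW ⇒ Y = (1/2, 0)
2·[ZHY] = -5/18, 2·[WHC] = -4/9
[ZHY]:[WHC] = -5/18:-4/9 = 5/8

[ZHY]:[WHC] = 5/8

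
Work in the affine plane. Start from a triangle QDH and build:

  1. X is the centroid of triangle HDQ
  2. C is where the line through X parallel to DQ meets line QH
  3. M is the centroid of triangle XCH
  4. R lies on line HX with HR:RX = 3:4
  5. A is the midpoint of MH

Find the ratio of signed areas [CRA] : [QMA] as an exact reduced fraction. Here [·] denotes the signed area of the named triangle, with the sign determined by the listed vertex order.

Assign Q = (0, 0), D = (1, 0), H = (0, 1) — the answer is frame-independent, so this choice is without loss of generality.
1. X is the centroid of triangle HDQ ⇒ X = (1/3, 1/3)
2. C is where the line through X parallel to DQ meets line QH ⇒ C = (0, 1/3)
3. M is the centroid of triangle XCH ⇒ M = (1/9, 5/9)
4. R lies on line HX with HR:RX = 3:4 ⇒ R = (1/7, 5/7)
5. A is the midpoint of MH ⇒ A = (1/18, 7/9)
2·[CRA] = 8/189, 2·[QMA] = 1/18
[CRA]:[QMA] = 8/189:1/18 = 16/21

[CRA]:[QMA] = 16/21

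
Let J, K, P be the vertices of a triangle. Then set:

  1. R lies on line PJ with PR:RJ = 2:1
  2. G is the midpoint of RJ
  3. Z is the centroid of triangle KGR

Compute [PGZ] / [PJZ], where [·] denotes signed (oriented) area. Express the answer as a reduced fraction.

Assign J = (0, 0), K = (1, 0), P = (0, 1) — the answer is frame-independent, so this choice is without loss of generality.
1. R lies on line PJ with PR:RJ = 2:1 ⇒ R = (0, 1/3)
2. G is the midpoint of RJ ⇒ G = (0, 1/6)
3. Z is the centroid of triangle KGR ⇒ Z = (1/3, 1/6)
2·[PGZ] = 5/18, 2·[PJZ] = 1/3
[PGZ]:[PJZ] = 5/18:1/3 = 5/6

[PGZ]:[PJZ] = 5/6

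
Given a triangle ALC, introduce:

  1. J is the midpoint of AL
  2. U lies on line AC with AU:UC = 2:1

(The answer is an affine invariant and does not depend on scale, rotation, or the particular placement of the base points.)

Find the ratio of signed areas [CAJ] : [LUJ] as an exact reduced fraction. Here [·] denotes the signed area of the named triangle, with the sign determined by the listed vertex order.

[CAJ]:[LUJ] = 3/2

Assign A = (0, 0), L = (1, 0), C = (0, 1) — the answer is frame-independent, so this choice is without loss of generality.
1. J is the midpoint of AL ⇒ J = (1/2, 0)
2. U lies on line AC with AU:UC = 2:1 ⇒ U = (0, 2/3)
2·[CAJ] = 1/2, 2·[LUJ] = 1/3
[CAJ]:[LUJ] = 1/2:1/3 = 3/2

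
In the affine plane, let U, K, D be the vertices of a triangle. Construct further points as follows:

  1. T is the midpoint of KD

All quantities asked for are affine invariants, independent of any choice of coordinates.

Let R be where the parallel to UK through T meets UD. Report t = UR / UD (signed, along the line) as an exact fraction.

Choose coordinates U = (0, 0), K = (1, 0), D = (0, 1).
1. T is the midpoint of KD ⇒ T = (1/2, 1/2)
through T parallel to UK: direction (1, 0); meets UD at R = (0, 1/2)
R = U + t·(D−U) with t = 1/2

t = 1/2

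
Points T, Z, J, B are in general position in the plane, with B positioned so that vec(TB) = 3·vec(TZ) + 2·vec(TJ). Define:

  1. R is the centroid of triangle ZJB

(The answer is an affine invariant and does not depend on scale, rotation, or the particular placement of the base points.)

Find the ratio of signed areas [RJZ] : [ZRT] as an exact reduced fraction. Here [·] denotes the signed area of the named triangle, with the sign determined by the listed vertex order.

Set T = (0, 0), Z = (1, 0), J = (0, 1), B = (3, 2); any affine frame gives the same invariant.
1. R is the centroid of triangle ZJB ⇒ R = (4/3, 1)
2·[RJZ] = 4/3, 2·[ZRT] = 1
[RJZ]:[ZRT] = 4/3:1 = 4/3

[RJZ]:[ZRT] = 4/3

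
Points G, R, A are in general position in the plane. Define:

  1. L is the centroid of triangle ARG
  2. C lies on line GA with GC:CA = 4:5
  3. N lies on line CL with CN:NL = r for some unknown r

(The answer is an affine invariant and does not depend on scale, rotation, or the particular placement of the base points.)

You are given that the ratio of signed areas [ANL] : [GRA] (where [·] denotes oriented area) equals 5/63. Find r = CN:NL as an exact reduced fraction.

r = 4/3

Assign G = (0, 0), R = (1, 0), A = (0, 1) — the answer is frame-independent, so this choice is without loss of generality.
1. L is the centroid of triangle ARG ⇒ L = (1/3, 1/3)
2. C lies on line GA with GC:CA = 4:5 ⇒ C = (0, 4/9)
3. With CN:NL = r, write λ = r/(r+1) so N = C + λ·(L−C); N is affine-linear in λ
Every point depending on N is an affine combination of N and λ-independent points, so each such coordinate is linear in λ; the λ² term in each signed area is a multiple of (L−C)×(L−C) = 0, so 2·[ANL] and 2·[GRA] are each linear in λ. Evaluating at λ=0 and λ=1:
  2·[ANL] = -5/27·λ + 5/27,   2·[GRA] = 1
So [ANL]:[GRA] = (-5/27·λ + 5/27) / (1). Setting this equal to 5/63:
  -5/27·λ + 5/27 = 5/63·(1)  ⇒  λ = 4/7
Then r = λ/(1−λ) = (4/7)/(3/7) = 4/3. Check: with r = 4/3, N = (4/21, 8/21) and [ANL]:[GRA] = 5/63 as required.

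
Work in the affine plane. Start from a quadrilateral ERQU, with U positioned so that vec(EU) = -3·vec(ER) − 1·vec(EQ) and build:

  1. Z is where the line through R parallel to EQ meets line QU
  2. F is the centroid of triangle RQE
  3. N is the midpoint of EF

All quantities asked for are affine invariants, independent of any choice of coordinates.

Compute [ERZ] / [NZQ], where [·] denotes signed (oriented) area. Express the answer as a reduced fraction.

Work in coordinates with E = (0, 0), R = (1, 0), Q = (0, 1), U = (-3, -1).
1. Z is where the line through R parallel to EQ meets line QU ⇒ Z = (1, 5/3)
2. F is the centroid of triangle RQE ⇒ F = (1/3, 1/3)
3. N is the midpoint of EF ⇒ N = (1/6, 1/6)
2·[ERZ] = 5/3, 2·[NZQ] = 17/18
[ERZ]:[NZQ] = 5/3:17/18 = 30/17

[ERZ]:[NZQ] = 30/17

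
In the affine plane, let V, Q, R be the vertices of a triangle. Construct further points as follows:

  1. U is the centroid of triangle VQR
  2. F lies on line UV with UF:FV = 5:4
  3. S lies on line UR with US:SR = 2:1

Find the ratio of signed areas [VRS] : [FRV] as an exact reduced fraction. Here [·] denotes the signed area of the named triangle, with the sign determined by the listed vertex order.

[VRS]:[FRV] = -3/4

Set V = (0, 0), Q = (1, 0), R = (0, 1); any affine frame gives the same invariant.
1. U is the centroid of triangle VQR ⇒ U = (1/3, 1/3)
2. F lies on line UV with UF:FV = 5:4 ⇒ F = (4/27, 4/27)
3. S lies on line UR with US:SR = 2:1 ⇒ S = (1/9, 7/9)
2·[VRS] = -1/9, 2·[FRV] = 4/27
[VRS]:[FRV] = -1/9:4/27 = -3/4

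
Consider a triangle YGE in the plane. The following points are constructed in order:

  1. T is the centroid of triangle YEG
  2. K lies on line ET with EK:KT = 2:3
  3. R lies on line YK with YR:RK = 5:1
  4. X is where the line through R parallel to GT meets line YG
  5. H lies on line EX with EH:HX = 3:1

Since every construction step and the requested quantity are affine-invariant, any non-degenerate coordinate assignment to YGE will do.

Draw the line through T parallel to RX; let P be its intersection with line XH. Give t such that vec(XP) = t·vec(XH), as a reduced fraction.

t = -2

Work in coordinates with Y = (0, 0), G = (1, 0), E = (0, 1).
1. T is the centroid of triangle YEG ⇒ T = (1/3, 1/3)
2. K lies on line ET with EK:KT = 2:3 ⇒ K = (2/15, 11/15)
3. R lies on line YK with YR:RK = 5:1 ⇒ R = (1/9, 11/18)
4. X is where the line through R parallel to GT meets line YG ⇒ X = (4/3, 0)
5. H lies on line EX with EH:HX = 3:1 ⇒ H = (1, 1/4)
through T parallel to RX: direction (11/9, -11/18); meets XH at P = (2, -1/2)
P = X + t·(H−X) with t = -2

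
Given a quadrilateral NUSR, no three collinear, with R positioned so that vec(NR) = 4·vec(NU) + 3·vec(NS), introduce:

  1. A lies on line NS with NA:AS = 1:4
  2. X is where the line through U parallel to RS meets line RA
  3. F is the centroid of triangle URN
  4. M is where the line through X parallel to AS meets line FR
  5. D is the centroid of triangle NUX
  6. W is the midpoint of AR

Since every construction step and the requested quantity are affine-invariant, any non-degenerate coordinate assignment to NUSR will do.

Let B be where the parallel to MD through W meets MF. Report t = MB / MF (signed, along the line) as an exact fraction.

Work in coordinates with N = (0, 0), U = (1, 0), S = (0, 1), R = (4, 3).
1. A lies on line NS with NA:AS = 1:4 ⇒ A = (0, 1/5)
2. X is where the line through U parallel to RS meets line RA ⇒ X = (-7/2, -9/4)
3. F is the centroid of triangle URN ⇒ F = (5/3, 1)
4. M is where the line through X parallel to AS meets line FR ⇒ M = (-7/2, -24/7)
5. D is the centroid of triangle NUX ⇒ D = (-5/6, -3/4)
6. W is the midpoint of AR ⇒ W = (2, 8/5)
through W parallel to MD: direction (8/3, 75/28); meets MF at B = (-2/15, -19/35)
B = M + t·(F−M) with t = 101/155

t = 101/155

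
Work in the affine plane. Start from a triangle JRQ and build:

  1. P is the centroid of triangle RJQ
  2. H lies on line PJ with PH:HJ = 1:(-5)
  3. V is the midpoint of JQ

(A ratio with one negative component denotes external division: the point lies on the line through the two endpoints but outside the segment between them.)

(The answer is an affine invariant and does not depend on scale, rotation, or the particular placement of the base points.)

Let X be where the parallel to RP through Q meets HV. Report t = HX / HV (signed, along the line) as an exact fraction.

Work in coordinates with J = (0, 0), R = (1, 0), Q = (0, 1).
1. P is the centroid of triangle RJQ ⇒ P = (1/3, 1/3)
2. H lies on line PJ with PH:HJ = 1:(-5) ⇒ H = (5/12, 5/12)
3. V is the midpoint of JQ ⇒ V = (0, 1/2)
through Q parallel to RP: direction (-2/3, 1/3); meets HV at X = (5/3, 1/6)
X = H + t·(V−H) with t = -3

t = -3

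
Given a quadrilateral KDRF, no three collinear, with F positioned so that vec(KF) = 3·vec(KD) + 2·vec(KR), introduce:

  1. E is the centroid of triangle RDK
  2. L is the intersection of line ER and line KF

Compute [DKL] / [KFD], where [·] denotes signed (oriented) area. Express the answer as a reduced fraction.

Set K = (0, 0), D = (1, 0), R = (0, 1), F = (3, 2); any affine frame gives the same invariant.
1. E is the centroid of triangle RDK ⇒ E = (1/3, 1/3)
2. L is the intersection of line ER and line KF ⇒ L = (3/8, 1/4)
2·[DKL] = -1/4, 2·[KFD] = -2
[DKL]:[KFD] = -1/4:-2 = 1/8

[DKL]:[KFD] = 1/8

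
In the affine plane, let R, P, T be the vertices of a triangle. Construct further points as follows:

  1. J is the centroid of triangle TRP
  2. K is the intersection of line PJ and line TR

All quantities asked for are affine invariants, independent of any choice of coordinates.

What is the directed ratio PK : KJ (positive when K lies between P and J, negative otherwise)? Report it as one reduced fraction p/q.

PK:KJ = -3

Work in coordinates with R = (0, 0), P = (1, 0), T = (0, 1).
1. J is the centroid of triangle TRP ⇒ J = (1/3, 1/3)
2. K is the intersection of line PJ and line TR ⇒ K = (0, 1/2)
K = P + t·(J−P) with t = 3/2, so PK:KJ = t:(1−t) = 3/2:-1/2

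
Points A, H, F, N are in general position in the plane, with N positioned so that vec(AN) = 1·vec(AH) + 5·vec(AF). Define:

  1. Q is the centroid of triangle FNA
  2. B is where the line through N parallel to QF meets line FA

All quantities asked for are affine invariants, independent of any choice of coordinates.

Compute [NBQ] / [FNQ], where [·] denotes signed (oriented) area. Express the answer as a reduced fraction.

[NBQ]:[FNQ] = -3

Work in coordinates with A = (0, 0), H = (1, 0), F = (0, 1), N = (1, 5).
1. Q is the centroid of triangle FNA ⇒ Q = (1/3, 2)
2. B is where the line through N parallel to QF meets line FA ⇒ B = (0, 2)
2·[NBQ] = 1, 2·[FNQ] = -1/3
[NBQ]:[FNQ] = 1:-1/3 = -3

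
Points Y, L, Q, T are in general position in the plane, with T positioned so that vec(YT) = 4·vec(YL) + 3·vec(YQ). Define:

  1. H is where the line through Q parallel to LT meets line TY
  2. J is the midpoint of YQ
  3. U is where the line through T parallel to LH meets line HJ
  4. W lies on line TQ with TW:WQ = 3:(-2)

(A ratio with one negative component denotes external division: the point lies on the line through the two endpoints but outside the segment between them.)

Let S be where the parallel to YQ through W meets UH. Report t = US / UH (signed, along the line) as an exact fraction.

Assign Y = (0, 0), L = (1, 0), Q = (0, 1), T = (4, 3) — the answer is frame-independent, so this choice is without loss of generality.
1. H is where the line through Q parallel to LT meets line TY ⇒ H = (-4, -3)
2. J is the midpoint of YQ ⇒ J = (0, 1/2)
3. U is where the line through T parallel to LH meets line HJ ⇒ U = (4/11, 9/11)
4. W lies on line TQ with TW:WQ = 3:(-2) ⇒ W = (-8, -3)
through W parallel to YQ: direction (0, 1); meets UH at S = (-8, -13/2)
S = U + t·(H−U) with t = 23/12

t = 23/12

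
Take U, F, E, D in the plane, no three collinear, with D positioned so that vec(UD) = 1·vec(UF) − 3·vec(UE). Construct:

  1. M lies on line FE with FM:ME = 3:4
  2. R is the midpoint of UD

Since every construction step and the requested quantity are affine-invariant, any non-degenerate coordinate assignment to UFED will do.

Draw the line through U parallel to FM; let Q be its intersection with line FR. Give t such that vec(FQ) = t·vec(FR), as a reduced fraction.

Choose coordinates U = (0, 0), F = (1, 0), E = (0, 1), D = (1, -3).
1. M lies on line FE with FM:ME = 3:4 ⇒ M = (4/7, 3/7)
2. R is the midpoint of UD ⇒ R = (1/2, -3/2)
through U parallel to FM: direction (-3/7, 3/7); meets FR at Q = (3/4, -3/4)
Q = F + t·(R−F) with t = 1/2

t = 1/2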